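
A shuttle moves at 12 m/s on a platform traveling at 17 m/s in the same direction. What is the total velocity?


Given: object velocity = 12 m/s, platform velocity = 17 m/s (same direction)
Using classical velocity addition: v_total = v_object + v_platform
v_total = 12 + 17
v_total = 29 m/s

29 m/s


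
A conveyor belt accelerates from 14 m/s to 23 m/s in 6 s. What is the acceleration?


Given: initial velocity v0 = 14 m/s, final velocity v = 23 m/s, time t = 6 s
Using a = (v - v0) / t
a = (23 - 14) / 6
a = 9 / 6
a = 3/2 m/s^2

3/2 m/s^2


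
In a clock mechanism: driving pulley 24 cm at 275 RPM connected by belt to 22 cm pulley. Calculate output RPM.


Given: D1 = 24 cm, w1 = 275 RPM, D2 = 22 cm
Using D1*w1 = D2*w2
w2 = D1*w1 / D2
w2 = 24*275 / 22
w2 = 6600 / 22
w2 = 300 RPM

300 RPM


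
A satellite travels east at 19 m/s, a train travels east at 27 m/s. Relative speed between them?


Given: v_A = 19 m/s east, v_B = 27 m/s east
Both move in the same direction; relative speed = |v_A - v_B|
|19 - 27| = |-8|
= 8 m/s

8 m/s


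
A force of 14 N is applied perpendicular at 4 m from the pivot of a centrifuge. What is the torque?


Given: F = 14 N, r = 4 m, angle = 90 deg (perpendicular)
Using tau = F * r * sin(90)
sin(90) = 1
tau = 14 * 4 * 1
tau = 56 Nm

56 Nm


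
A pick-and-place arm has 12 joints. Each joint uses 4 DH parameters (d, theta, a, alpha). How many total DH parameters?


Given: 12 joints, 4 DH parameters per joint (d, theta, a, alpha)
Total DH parameters = number_of_joints * 4
Total = 12 * 4
Total = 48

48


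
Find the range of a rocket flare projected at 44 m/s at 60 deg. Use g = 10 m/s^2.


Given: v0 = 44 m/s, theta = 60 deg, g = 10 m/s^2
sin(2*60) = sin(120) = sqrt(3)/2
Using R = v0^2 * sin(2*theta) / g
R = 44^2 * (sqrt(3)/2) / 10
R = 1936 * sqrt(3) / 20
R = 484/5*sqrt(3) m

484/5*sqrt(3) m


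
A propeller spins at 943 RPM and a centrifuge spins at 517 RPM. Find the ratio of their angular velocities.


Given: RPM_A = 943, RPM_B = 517
omega = 2*pi*RPM/60, so omega_A/omega_B = RPM_A / RPM_B
omega_A/omega_B = 943 / 517
omega_A/omega_B = 943/517

943/517


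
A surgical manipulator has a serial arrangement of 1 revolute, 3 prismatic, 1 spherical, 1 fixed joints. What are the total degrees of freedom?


Given: serial robot with 1 revolute, 3 prismatic, 1 spherical, 1 fixed joints
DOF contribution per joint type: revolute=1, prismatic=1, spherical=3, fixed=0
DOF = 1*1 + 3*1 + 1*3 + 1*0
DOF = 7

7


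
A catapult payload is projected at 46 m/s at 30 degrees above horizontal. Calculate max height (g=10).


Given: v0 = 46 m/s, theta = 30 deg, g = 10 m/s^2
sin^2(30) = 1/4
Using H = v0^2 * sin^2(theta) / (2*g)
H = 46^2 * 1/4 / (2*10)
H = 2116 * 1/4 / 20
H = 529 / 20
H = 529/20 m

529/20 m


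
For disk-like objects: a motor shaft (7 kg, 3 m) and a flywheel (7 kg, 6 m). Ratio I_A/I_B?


Given: M1=7 kg, R1=3 m, M2=7 kg, R2=6 m
For a disk: I = (1/2)*M*R^2, so I_A/I_B = (M1*R1^2)/(M2*R2^2)
M1*R1^2 = 7*9 = 63
M2*R2^2 = 7*36 = 252
I_A/I_B = 63/252 = 1/4

1/4


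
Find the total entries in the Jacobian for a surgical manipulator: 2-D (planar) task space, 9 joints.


Given: task space dimension = 2, joints = 9
Jacobian is a 2 x 9 matrix
Total entries = rows * columns
Total = 2 * 9
Total = 18

18


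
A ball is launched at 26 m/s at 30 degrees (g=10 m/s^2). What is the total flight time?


Given: v0 = 26 m/s, theta = 30 deg, g = 10 m/s^2
sin(30) = 1/2
Using T = 2*v0*sin(theta) / g
T = 2*26*1/2 / 10
T = 26 / 10
T = 13/5 s

13/5 s


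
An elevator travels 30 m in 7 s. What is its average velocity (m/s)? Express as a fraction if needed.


Given: distance d = 30 m, time t = 7 s
Using v = d / t
v = 30 / 7
v = 30/7 m/s

30/7 m/s


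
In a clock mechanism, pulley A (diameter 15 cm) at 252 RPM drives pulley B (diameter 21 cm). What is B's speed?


Given: D1 = 15 cm, w1 = 252 RPM, D2 = 21 cm
Using D1*w1 = D2*w2
w2 = D1*w1 / D2
w2 = 15*252 / 21
w2 = 3780 / 21
w2 = 180 RPM

180 RPM


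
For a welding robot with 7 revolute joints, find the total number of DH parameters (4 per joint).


Given: 7 joints, 4 DH parameters per joint (d, theta, a, alpha)
Total DH parameters = number_of_joints * 4
Total = 7 * 4
Total = 28

28


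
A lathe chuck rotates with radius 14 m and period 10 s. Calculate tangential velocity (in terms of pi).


Given: radius r = 14 m, period T = 10 s
Using v = 2*pi*r / T
v = 2*pi*14 / 10
v = 28*pi / 10
v = 14/5*pi m/s

14/5*pi m/s


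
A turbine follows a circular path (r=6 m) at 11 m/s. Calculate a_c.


Given: v = 11 m/s, r = 6 m
Using a_c = v^2 / r
a_c = 11^2 / 6
a_c = 121 / 6
a_c = 121/6 m/s^2

121/6 m/s^2


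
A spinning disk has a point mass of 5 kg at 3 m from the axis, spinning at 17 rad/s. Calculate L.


Given: m = 5 kg, r = 3 m, omega = 17 rad/s
For a point mass: I = m*r^2
I = 5*3^2 = 5*9 = 45
L = I*omega = 45*17
L = 765 kg*m^2/s

765 kg*m^2/s


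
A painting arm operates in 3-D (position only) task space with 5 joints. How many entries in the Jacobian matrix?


Given: task space dimension = 3, joints = 5
Jacobian is a 3 x 5 matrix
Total entries = rows * columns
Total = 3 * 5
Total = 15

15


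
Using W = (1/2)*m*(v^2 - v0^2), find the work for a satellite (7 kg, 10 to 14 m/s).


Given: m = 7 kg, v0 = 10 m/s, v = 14 m/s
Using W = (1/2)*m*(v^2 - v0^2)
v^2 = 14^2 = 196
v0^2 = 10^2 = 100
v^2 - v0^2 = 196 - 100 = 96
W = (1/2)*7*96 = 336 J

336 J


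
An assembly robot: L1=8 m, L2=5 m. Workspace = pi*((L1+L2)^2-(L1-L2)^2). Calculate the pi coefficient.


Given: L1 = 8, L2 = 5
(L1+L2)^2 = (13)^2 = 169
(L1-L2)^2 = (3)^2 = 9
Difference = 169 - 9 = 160
This equals 4*L1*L2 = 4*8*5 = 160
Workspace area = 160*pi

160


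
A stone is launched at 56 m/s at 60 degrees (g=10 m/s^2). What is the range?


Given: v0 = 56 m/s, theta = 60 deg, g = 10 m/s^2
sin(2*60) = sin(120) = sqrt(3)/2
Using R = v0^2 * sin(2*theta) / g
R = 56^2 * (sqrt(3)/2) / 10
R = 3136 * sqrt(3) / 20
R = 784/5*sqrt(3) m

784/5*sqrt(3) m


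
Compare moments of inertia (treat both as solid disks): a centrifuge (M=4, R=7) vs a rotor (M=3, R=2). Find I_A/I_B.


Given: M1=4 kg, R1=7 m, M2=3 kg, R2=2 m
For a disk: I = (1/2)*M*R^2, so I_A/I_B = (M1*R1^2)/(M2*R2^2)
M1*R1^2 = 4*49 = 196
M2*R2^2 = 3*4 = 12
I_A/I_B = 196/12 = 49/3

49/3


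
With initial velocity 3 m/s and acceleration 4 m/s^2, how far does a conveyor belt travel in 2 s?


Given: v0 = 3 m/s, a = 4 m/s^2, t = 2 s
Using s = v0*t + (1/2)*a*t^2
s = 3*2 + (1/2)*4*2^2
s = 6 + (1/2)*16
s = 6 + 8
s = 14

14 m


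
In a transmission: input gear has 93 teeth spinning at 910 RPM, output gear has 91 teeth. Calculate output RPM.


Given: N1 = 93 teeth, w1 = 910 RPM, N2 = 91 teeth
Using N1*w1 = N2*w2
w2 = N1*w1 / N2
w2 = 93*910 / 91
w2 = 84630 / 91
w2 = 930 RPM

930 RPM


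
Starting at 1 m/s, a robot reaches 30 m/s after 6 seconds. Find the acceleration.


Given: initial velocity v0 = 1 m/s, final velocity v = 30 m/s, time t = 6 s
Using a = (v - v0) / t
a = (30 - 1) / 6
a = 29 / 6
a = 29/6 m/s^2

29/6 m/s^2


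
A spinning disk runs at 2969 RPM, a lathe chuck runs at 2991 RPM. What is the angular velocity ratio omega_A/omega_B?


Given: RPM_A = 2969, RPM_B = 2991
omega = 2*pi*RPM/60, so omega_A/omega_B = RPM_A / RPM_B
omega_A/omega_B = 2969 / 2991
omega_A/omega_B = 2969/2991

2969/2991


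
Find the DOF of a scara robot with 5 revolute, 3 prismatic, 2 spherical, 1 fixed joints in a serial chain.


Given: serial robot with 5 revolute, 3 prismatic, 2 spherical, 1 fixed joints
DOF contribution per joint type: revolute=1, prismatic=1, spherical=3, fixed=0
DOF = 5*1 + 3*1 + 2*3 + 1*0
DOF = 14

14


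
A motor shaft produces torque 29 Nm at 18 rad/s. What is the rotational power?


Given: tau = 29 Nm, omega = 18 rad/s
Using P = tau * omega
P = 29 * 18
P = 522 W

522 W


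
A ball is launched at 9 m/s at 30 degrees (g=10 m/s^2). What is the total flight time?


Given: v0 = 9 m/s, theta = 30 deg, g = 10 m/s^2
sin(30) = 1/2
Using T = 2*v0*sin(theta) / g
T = 2*9*1/2 / 10
T = 9 / 10
T = 9/10 s

9/10 s


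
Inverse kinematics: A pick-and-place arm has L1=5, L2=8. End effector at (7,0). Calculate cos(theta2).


Given: L1 = 5, L2 = 8, target (x, y) = (7, 0)
Using cos(theta2) = (x^2 + y^2 - L1^2 - L2^2) / (2*L1*L2)
x^2 + y^2 = 7^2 + 0 = 49
L1^2 + L2^2 = 25 + 64 = 89
Numerator = 49 - 89 = -40
Denominator = 2*5*8 = 80
cos(theta2) = -40/80 = -1/2

-1/2


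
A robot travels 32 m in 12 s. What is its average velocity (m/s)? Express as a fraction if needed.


Given: distance d = 32 m, time t = 12 s
Using v = d / t
v = 32 / 12
v = 8/3 m/s

8/3 m/s


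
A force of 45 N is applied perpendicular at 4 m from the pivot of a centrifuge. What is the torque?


Given: F = 45 N, r = 4 m, angle = 90 deg (perpendicular)
Using tau = F * r * sin(90)
sin(90) = 1
tau = 45 * 4 * 1
tau = 180 Nm

180 Nm


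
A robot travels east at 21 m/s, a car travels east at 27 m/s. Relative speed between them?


Given: v_A = 21 m/s east, v_B = 27 m/s east
Both move in the same direction; relative speed = |v_A - v_B|
|21 - 27| = |-6|
= 6 m/s

6 m/s


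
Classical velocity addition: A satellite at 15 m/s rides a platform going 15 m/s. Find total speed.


Given: object velocity = 15 m/s, platform velocity = 15 m/s (same direction)
Using classical velocity addition: v_total = v_object + v_platform
v_total = 15 + 15
v_total = 30 m/s

30 m/s


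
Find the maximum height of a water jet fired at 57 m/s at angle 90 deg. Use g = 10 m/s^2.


Given: v0 = 57 m/s, theta = 90 deg, g = 10 m/s^2
sin^2(90) = 1
Using H = v0^2 * sin^2(theta) / (2*g)
H = 57^2 * 1 / (2*10)
H = 3249 * 1 / 20
H = 3249 / 20
H = 3249/20 m

3249/20 m


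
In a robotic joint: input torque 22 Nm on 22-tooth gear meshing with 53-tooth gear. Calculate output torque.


Given: N1 = 22, N2 = 53, T1 = 22 Nm
Using T2/T1 = N2/N1
T2 = T1 * N2 / N1
T2 = 22 * 53 / 22
T2 = 1166 / 22
T2 = 53 Nm

53 Nm


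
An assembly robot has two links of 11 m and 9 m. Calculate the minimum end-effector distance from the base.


Given: L1 = 11 m, L2 = 9 m
For a 2-link planar arm, min reach = |L1 - L2| (second link folded back)
Min reach = |11 - 9|
Min reach = 2 m

2 m


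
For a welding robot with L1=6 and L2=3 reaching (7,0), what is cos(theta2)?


Given: L1 = 6, L2 = 3, target (x, y) = (7, 0)
Using cos(theta2) = (x^2 + y^2 - L1^2 - L2^2) / (2*L1*L2)
x^2 + y^2 = 7^2 + 0 = 49
L1^2 + L2^2 = 36 + 9 = 45
Numerator = 49 - 45 = 4
Denominator = 2*6*3 = 36
cos(theta2) = 4/36 = 1/9

1/9


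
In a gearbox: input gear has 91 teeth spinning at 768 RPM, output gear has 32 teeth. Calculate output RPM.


Given: N1 = 91 teeth, w1 = 768 RPM, N2 = 32 teeth
Using N1*w1 = N2*w2
w2 = N1*w1 / N2
w2 = 91*768 / 32
w2 = 69888 / 32
w2 = 2184 RPM

2184 RPM


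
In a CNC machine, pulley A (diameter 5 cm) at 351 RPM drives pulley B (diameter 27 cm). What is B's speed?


Given: D1 = 5 cm, w1 = 351 RPM, D2 = 27 cm
Using D1*w1 = D2*w2
w2 = D1*w1 / D2
w2 = 5*351 / 27
w2 = 1755 / 27
w2 = 65 RPM

65 RPM


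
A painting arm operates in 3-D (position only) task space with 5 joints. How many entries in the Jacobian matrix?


Given: task space dimension = 3, joints = 5
Jacobian is a 3 x 5 matrix
Total entries = rows * columns
Total = 3 * 5
Total = 15

15


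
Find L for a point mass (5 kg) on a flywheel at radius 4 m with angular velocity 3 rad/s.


Given: m = 5 kg, r = 4 m, omega = 3 rad/s
For a point mass: I = m*r^2
I = 5*4^2 = 5*16 = 80
L = I*omega = 80*3
L = 240 kg*m^2/s

240 kg*m^2/s


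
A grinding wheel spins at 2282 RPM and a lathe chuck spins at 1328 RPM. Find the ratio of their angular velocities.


Given: RPM_A = 2282, RPM_B = 1328
omega = 2*pi*RPM/60, so omega_A/omega_B = RPM_A / RPM_B
omega_A/omega_B = 2282 / 1328
omega_A/omega_B = 1141/664

1141/664


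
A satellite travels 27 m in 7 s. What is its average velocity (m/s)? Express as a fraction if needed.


Given: distance d = 27 m, time t = 7 s
Using v = d / t
v = 27 / 7
v = 27/7 m/s

27/7 m/s


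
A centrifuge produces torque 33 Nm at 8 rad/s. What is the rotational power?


Given: tau = 33 Nm, omega = 8 rad/s
Using P = tau * omega
P = 33 * 8
P = 264 W

264 W


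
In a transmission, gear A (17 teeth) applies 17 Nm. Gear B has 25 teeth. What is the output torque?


Given: N1 = 17, N2 = 25, T1 = 17 Nm
Using T2/T1 = N2/N1
T2 = T1 * N2 / N1
T2 = 17 * 25 / 17
T2 = 425 / 17
T2 = 25 Nm

25 Nm


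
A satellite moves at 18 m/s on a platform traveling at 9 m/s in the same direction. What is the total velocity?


Given: object velocity = 18 m/s, platform velocity = 9 m/s (same direction)
Using classical velocity addition: v_total = v_object + v_platform
v_total = 18 + 9
v_total = 27 m/s

27 m/s


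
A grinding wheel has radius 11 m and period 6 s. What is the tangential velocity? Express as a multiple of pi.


Given: radius r = 11 m, period T = 6 s
Using v = 2*pi*r / T
v = 2*pi*11 / 6
v = 22*pi / 6
v = 11/3*pi m/s

11/3*pi m/s


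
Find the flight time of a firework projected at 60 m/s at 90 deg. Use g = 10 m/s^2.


Given: v0 = 60 m/s, theta = 90 deg, g = 10 m/s^2
sin(90) = 1
Using T = 2*v0*sin(theta) / g
T = 2*60*1 / 10
T = 120 / 10
T = 12 s

12 s


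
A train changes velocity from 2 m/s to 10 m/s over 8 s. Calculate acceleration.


Given: initial velocity v0 = 2 m/s, final velocity v = 10 m/s, time t = 8 s
Using a = (v - v0) / t
a = (10 - 2) / 8
a = 8 / 8
a = 1 m/s^2

1 m/s^2


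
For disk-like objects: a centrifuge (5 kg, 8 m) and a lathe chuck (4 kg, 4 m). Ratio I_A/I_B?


Given: M1=5 kg, R1=8 m, M2=4 kg, R2=4 m
For a disk: I = (1/2)*M*R^2, so I_A/I_B = (M1*R1^2)/(M2*R2^2)
M1*R1^2 = 5*64 = 320
M2*R2^2 = 4*16 = 64
I_A/I_B = 320/64 = 5

5


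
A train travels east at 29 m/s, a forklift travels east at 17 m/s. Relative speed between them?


Given: v_A = 29 m/s east, v_B = 17 m/s east
Both move in the same direction; relative speed = |v_A - v_B|
|29 - 17| = |12|
= 12 m/s

12 m/s


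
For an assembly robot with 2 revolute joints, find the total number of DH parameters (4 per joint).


Given: 2 joints, 4 DH parameters per joint (d, theta, a, alpha)
Total DH parameters = number_of_joints * 4
Total = 2 * 4
Total = 8

8


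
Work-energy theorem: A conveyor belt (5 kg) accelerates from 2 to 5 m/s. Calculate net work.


Given: m = 5 kg, v0 = 2 m/s, v = 5 m/s
Using W = (1/2)*m*(v^2 - v0^2)
v^2 = 5^2 = 25
v0^2 = 2^2 = 4
v^2 - v0^2 = 25 - 4 = 21
W = (1/2)*5*21 = 105/2 J

105/2 J


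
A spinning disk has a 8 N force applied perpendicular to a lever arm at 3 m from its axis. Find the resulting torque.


Given: F = 8 N, r = 3 m, angle = 90 deg (perpendicular)
Using tau = F * r * sin(90)
sin(90) = 1
tau = 8 * 3 * 1
tau = 24 Nm

24 Nm


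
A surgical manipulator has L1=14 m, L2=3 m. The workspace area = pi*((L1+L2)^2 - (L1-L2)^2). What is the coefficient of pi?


Given: L1 = 14, L2 = 3
(L1+L2)^2 = (17)^2 = 289
(L1-L2)^2 = (11)^2 = 121
Difference = 289 - 121 = 168
This equals 4*L1*L2 = 4*14*3 = 168
Workspace area = 168*pi

168


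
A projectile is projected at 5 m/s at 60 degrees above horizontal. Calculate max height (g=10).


Given: v0 = 5 m/s, theta = 60 deg, g = 10 m/s^2
sin^2(60) = 3/4
Using H = v0^2 * sin^2(theta) / (2*g)
H = 5^2 * 3/4 / (2*10)
H = 25 * 3/4 / 20
H = 75/4 / 20
H = 15/16 m

15/16 m


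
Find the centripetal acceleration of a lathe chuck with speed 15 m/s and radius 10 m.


Given: v = 15 m/s, r = 10 m
Using a_c = v^2 / r
a_c = 15^2 / 10
a_c = 225 / 10
a_c = 45/2 m/s^2

45/2 m/s^2


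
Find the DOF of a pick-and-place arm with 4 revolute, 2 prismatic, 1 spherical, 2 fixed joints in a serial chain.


Given: serial robot with 4 revolute, 2 prismatic, 1 spherical, 2 fixed joints
DOF contribution per joint type: revolute=1, prismatic=1, spherical=3, fixed=0
DOF = 4*1 + 2*1 + 1*3 + 2*0
DOF = 9

9


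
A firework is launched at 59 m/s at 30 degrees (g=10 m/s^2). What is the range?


Given: v0 = 59 m/s, theta = 30 deg, g = 10 m/s^2
sin(2*30) = sin(60) = sqrt(3)/2
Using R = v0^2 * sin(2*theta) / g
R = 59^2 * (sqrt(3)/2) / 10
R = 3481 * sqrt(3) / 20
R = 3481/20*sqrt(3) m

3481/20*sqrt(3) m


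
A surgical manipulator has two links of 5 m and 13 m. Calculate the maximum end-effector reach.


Given: L1 = 5 m, L2 = 13 m
For a 2-link planar arm, max reach = L1 + L2 (fully extended)
Max reach = 5 + 13
Max reach = 18 m

18 m


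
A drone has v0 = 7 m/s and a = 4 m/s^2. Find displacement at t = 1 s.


Given: v0 = 7 m/s, a = 4 m/s^2, t = 1 s
Using s = v0*t + (1/2)*a*t^2
s = 7*1 + (1/2)*4*1^2
s = 7 + (1/2)*4
s = 7 + 2
s = 9

9 m


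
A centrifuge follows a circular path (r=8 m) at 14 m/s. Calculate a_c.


Given: v = 14 m/s, r = 8 m
Using a_c = v^2 / r
a_c = 14^2 / 8
a_c = 196 / 8
a_c = 49/2 m/s^2

49/2 m/s^2


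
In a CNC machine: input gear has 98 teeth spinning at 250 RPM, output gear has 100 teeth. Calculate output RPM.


Given: N1 = 98 teeth, w1 = 250 RPM, N2 = 100 teeth
Using N1*w1 = N2*w2
w2 = N1*w1 / N2
w2 = 98*250 / 100
w2 = 24500 / 100
w2 = 245 RPM

245 RPM


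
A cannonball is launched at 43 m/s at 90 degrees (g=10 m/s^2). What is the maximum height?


Given: v0 = 43 m/s, theta = 90 deg, g = 10 m/s^2
sin^2(90) = 1
Using H = v0^2 * sin^2(theta) / (2*g)
H = 43^2 * 1 / (2*10)
H = 1849 * 1 / 20
H = 1849 / 20
H = 1849/20 m

1849/20 m


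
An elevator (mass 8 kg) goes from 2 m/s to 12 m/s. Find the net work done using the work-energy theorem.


Given: m = 8 kg, v0 = 2 m/s, v = 12 m/s
Using W = (1/2)*m*(v^2 - v0^2)
v^2 = 12^2 = 144
v0^2 = 2^2 = 4
v^2 - v0^2 = 144 - 4 = 140
W = (1/2)*8*140 = 560 J

560 J


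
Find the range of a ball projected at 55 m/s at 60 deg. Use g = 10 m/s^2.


Given: v0 = 55 m/s, theta = 60 deg, g = 10 m/s^2
sin(2*60) = sin(120) = sqrt(3)/2
Using R = v0^2 * sin(2*theta) / g
R = 55^2 * (sqrt(3)/2) / 10
R = 3025 * sqrt(3) / 20
R = 605/4*sqrt(3) m

605/4*sqrt(3) m


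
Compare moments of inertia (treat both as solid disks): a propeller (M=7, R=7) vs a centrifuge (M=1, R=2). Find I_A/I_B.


Given: M1=7 kg, R1=7 m, M2=1 kg, R2=2 m
For a disk: I = (1/2)*M*R^2, so I_A/I_B = (M1*R1^2)/(M2*R2^2)
M1*R1^2 = 7*49 = 343
M2*R2^2 = 1*4 = 4
I_A/I_B = 343/4 = 343/4

343/4


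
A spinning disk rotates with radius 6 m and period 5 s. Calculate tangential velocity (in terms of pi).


Given: radius r = 6 m, period T = 5 s
Using v = 2*pi*r / T
v = 2*pi*6 / 5
v = 12*pi / 5
v = 12/5*pi m/s

12/5*pi m/s


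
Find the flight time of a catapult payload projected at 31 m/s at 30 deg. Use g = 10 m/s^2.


Given: v0 = 31 m/s, theta = 30 deg, g = 10 m/s^2
sin(30) = 1/2
Using T = 2*v0*sin(theta) / g
T = 2*31*1/2 / 10
T = 31 / 10
T = 31/10 s

31/10 s


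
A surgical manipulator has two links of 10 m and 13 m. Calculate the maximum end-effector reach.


Given: L1 = 10 m, L2 = 13 m
For a 2-link planar arm, max reach = L1 + L2 (fully extended)
Max reach = 10 + 13
Max reach = 23 m

23 m


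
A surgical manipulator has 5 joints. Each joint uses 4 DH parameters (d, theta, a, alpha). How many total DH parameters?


Given: 5 joints, 4 DH parameters per joint (d, theta, a, alpha)
Total DH parameters = number_of_joints * 4
Total = 5 * 4
Total = 20

20


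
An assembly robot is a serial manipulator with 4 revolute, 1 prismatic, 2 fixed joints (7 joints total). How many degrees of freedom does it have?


Given: serial robot with 4 revolute, 1 prismatic, 2 fixed joints
DOF contribution per joint type: revolute=1, prismatic=1, spherical=3, fixed=0
DOF = 4*1 + 1*1 + 2*0
DOF = 5

5


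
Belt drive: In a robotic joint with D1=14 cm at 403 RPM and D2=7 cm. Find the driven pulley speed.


Given: D1 = 14 cm, w1 = 403 RPM, D2 = 7 cm
Using D1*w1 = D2*w2
w2 = D1*w1 / D2
w2 = 14*403 / 7
w2 = 5642 / 7
w2 = 806 RPM

806 RPM


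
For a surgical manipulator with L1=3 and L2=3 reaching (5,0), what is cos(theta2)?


Given: L1 = 3, L2 = 3, target (x, y) = (5, 0)
Using cos(theta2) = (x^2 + y^2 - L1^2 - L2^2) / (2*L1*L2)
x^2 + y^2 = 5^2 + 0 = 25
L1^2 + L2^2 = 9 + 9 = 18
Numerator = 25 - 18 = 7
Denominator = 2*3*3 = 18
cos(theta2) = 7/18 = 7/18

7/18


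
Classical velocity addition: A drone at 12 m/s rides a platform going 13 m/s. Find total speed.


Given: object velocity = 12 m/s, platform velocity = 13 m/s (same direction)
Using classical velocity addition: v_total = v_object + v_platform
v_total = 12 + 13
v_total = 25 m/s

25 m/s


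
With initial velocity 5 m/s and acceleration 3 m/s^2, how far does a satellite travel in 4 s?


Given: v0 = 5 m/s, a = 3 m/s^2, t = 4 s
Using s = v0*t + (1/2)*a*t^2
s = 5*4 + (1/2)*3*4^2
s = 20 + (1/2)*48
s = 20 + 24
s = 44

44 m


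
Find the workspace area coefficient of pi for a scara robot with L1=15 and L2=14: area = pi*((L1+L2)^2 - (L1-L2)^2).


Given: L1 = 15, L2 = 14
(L1+L2)^2 = (29)^2 = 841
(L1-L2)^2 = (1)^2 = 1
Difference = 841 - 1 = 840
This equals 4*L1*L2 = 4*15*14 = 840
Workspace area = 840*pi

840


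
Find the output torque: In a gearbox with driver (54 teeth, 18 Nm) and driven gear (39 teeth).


Given: N1 = 54, N2 = 39, T1 = 18 Nm
Using T2/T1 = N2/N1
T2 = T1 * N2 / N1
T2 = 18 * 39 / 54
T2 = 702 / 54
T2 = 13 Nm

13 Nm


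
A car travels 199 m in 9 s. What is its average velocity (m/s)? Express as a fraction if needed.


Given: distance d = 199 m, time t = 9 s
Using v = d / t
v = 199 / 9
v = 199/9 m/s

199/9 m/s


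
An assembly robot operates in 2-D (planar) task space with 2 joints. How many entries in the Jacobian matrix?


Given: task space dimension = 2, joints = 2
Jacobian is a 2 x 2 matrix
Total entries = rows * columns
Total = 2 * 2
Total = 4

4


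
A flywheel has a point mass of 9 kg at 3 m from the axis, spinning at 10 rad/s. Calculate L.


Given: m = 9 kg, r = 3 m, omega = 10 rad/s
For a point mass: I = m*r^2
I = 9*3^2 = 9*9 = 81
L = I*omega = 81*10
L = 810 kg*m^2/s

810 kg*m^2/s


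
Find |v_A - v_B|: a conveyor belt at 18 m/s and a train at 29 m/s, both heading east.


Given: v_A = 18 m/s east, v_B = 29 m/s east
Both move in the same direction; relative speed = |v_A - v_B|
|18 - 29| = |-11|
= 11 m/s

11 m/s


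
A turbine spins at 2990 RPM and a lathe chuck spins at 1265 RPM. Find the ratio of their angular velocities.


Given: RPM_A = 2990, RPM_B = 1265
omega = 2*pi*RPM/60, so omega_A/omega_B = RPM_A / RPM_B
omega_A/omega_B = 2990 / 1265
omega_A/omega_B = 26/11

26/11


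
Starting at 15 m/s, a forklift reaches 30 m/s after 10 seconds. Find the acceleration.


Given: initial velocity v0 = 15 m/s, final velocity v = 30 m/s, time t = 10 s
Using a = (v - v0) / t
a = (30 - 15) / 10
a = 15 / 10
a = 3/2 m/s^2

3/2 m/s^2


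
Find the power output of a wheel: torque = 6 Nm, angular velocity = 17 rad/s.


Given: tau = 6 Nm, omega = 17 rad/s
Using P = tau * omega
P = 6 * 17
P = 102 W

102 W


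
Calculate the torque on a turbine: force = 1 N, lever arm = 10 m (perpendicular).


Given: F = 1 N, r = 10 m, angle = 90 deg (perpendicular)
Using tau = F * r * sin(90)
sin(90) = 1
tau = 1 * 10 * 1
tau = 10 Nm

10 Nm


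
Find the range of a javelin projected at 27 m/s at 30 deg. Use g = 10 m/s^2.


Given: v0 = 27 m/s, theta = 30 deg, g = 10 m/s^2
sin(2*30) = sin(60) = sqrt(3)/2
Using R = v0^2 * sin(2*theta) / g
R = 27^2 * (sqrt(3)/2) / 10
R = 729 * sqrt(3) / 20
R = 729/20*sqrt(3) m

729/20*sqrt(3) m


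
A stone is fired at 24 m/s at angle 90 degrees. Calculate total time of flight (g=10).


Given: v0 = 24 m/s, theta = 90 deg, g = 10 m/s^2
sin(90) = 1
Using T = 2*v0*sin(theta) / g
T = 2*24*1 / 10
T = 48 / 10
T = 24/5 s

24/5 s


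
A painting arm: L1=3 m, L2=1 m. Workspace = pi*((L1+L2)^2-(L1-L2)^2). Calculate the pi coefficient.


Given: L1 = 3, L2 = 1
(L1+L2)^2 = (4)^2 = 16
(L1-L2)^2 = (2)^2 = 4
Difference = 16 - 4 = 12
This equals 4*L1*L2 = 4*3*1 = 12
Workspace area = 12*pi

12


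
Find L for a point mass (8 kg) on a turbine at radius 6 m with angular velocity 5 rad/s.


Given: m = 8 kg, r = 6 m, omega = 5 rad/s
For a point mass: I = m*r^2
I = 8*6^2 = 8*36 = 288
L = I*omega = 288*5
L = 1440 kg*m^2/s

1440 kg*m^2/s


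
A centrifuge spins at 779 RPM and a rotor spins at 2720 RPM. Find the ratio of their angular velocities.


Given: RPM_A = 779, RPM_B = 2720
omega = 2*pi*RPM/60, so omega_A/omega_B = RPM_A / RPM_B
omega_A/omega_B = 779 / 2720
omega_A/omega_B = 779/2720

779/2720


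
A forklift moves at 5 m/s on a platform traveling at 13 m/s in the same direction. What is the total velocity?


Given: object velocity = 5 m/s, platform velocity = 13 m/s (same direction)
Using classical velocity addition: v_total = v_object + v_platform
v_total = 5 + 13
v_total = 18 m/s

18 m/s


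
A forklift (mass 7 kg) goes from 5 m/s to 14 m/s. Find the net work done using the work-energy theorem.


Given: m = 7 kg, v0 = 5 m/s, v = 14 m/s
Using W = (1/2)*m*(v^2 - v0^2)
v^2 = 14^2 = 196
v0^2 = 5^2 = 25
v^2 - v0^2 = 196 - 25 = 171
W = (1/2)*7*171 = 1197/2 J

1197/2 J


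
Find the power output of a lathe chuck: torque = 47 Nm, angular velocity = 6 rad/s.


Given: tau = 47 Nm, omega = 6 rad/s
Using P = tau * omega
P = 47 * 6
P = 282 W

282 W


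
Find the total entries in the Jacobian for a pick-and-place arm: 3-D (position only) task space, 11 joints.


Given: task space dimension = 3, joints = 11
Jacobian is a 3 x 11 matrix
Total entries = rows * columns
Total = 3 * 11
Total = 33

33


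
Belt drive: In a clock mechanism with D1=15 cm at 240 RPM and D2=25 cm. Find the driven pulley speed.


Given: D1 = 15 cm, w1 = 240 RPM, D2 = 25 cm
Using D1*w1 = D2*w2
w2 = D1*w1 / D2
w2 = 15*240 / 25
w2 = 3600 / 25
w2 = 144 RPM

144 RPM


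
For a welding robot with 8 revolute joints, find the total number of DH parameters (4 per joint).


Given: 8 joints, 4 DH parameters per joint (d, theta, a, alpha)
Total DH parameters = number_of_joints * 4
Total = 8 * 4
Total = 32

32


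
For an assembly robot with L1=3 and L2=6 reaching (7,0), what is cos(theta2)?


Given: L1 = 3, L2 = 6, target (x, y) = (7, 0)
Using cos(theta2) = (x^2 + y^2 - L1^2 - L2^2) / (2*L1*L2)
x^2 + y^2 = 7^2 + 0 = 49
L1^2 + L2^2 = 9 + 36 = 45
Numerator = 49 - 45 = 4
Denominator = 2*3*6 = 36
cos(theta2) = 4/36 = 1/9

1/9


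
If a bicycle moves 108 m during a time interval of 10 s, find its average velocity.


Given: distance d = 108 m, time t = 10 s
Using v = d / t
v = 108 / 10
v = 54/5 m/s

54/5 m/s


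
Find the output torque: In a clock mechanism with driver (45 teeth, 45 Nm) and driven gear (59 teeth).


Given: N1 = 45, N2 = 59, T1 = 45 Nm
Using T2/T1 = N2/N1
T2 = T1 * N2 / N1
T2 = 45 * 59 / 45
T2 = 2655 / 45
T2 = 59 Nm

59 Nm


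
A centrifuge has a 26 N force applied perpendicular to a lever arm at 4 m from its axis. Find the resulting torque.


Given: F = 26 N, r = 4 m, angle = 90 deg (perpendicular)
Using tau = F * r * sin(90)
sin(90) = 1
tau = 26 * 4 * 1
tau = 104 Nm

104 Nm


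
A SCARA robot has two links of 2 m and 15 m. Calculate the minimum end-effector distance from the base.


Given: L1 = 2 m, L2 = 15 m
For a 2-link planar arm, min reach = |L1 - L2| (second link folded back)
Min reach = |2 - 15|
Min reach = 13 m

13 m


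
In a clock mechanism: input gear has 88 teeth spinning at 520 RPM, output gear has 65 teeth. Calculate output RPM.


Given: N1 = 88 teeth, w1 = 520 RPM, N2 = 65 teeth
Using N1*w1 = N2*w2
w2 = N1*w1 / N2
w2 = 88*520 / 65
w2 = 45760 / 65
w2 = 704 RPM

704 RPM


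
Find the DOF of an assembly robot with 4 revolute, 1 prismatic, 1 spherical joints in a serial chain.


Given: serial robot with 4 revolute, 1 prismatic, 1 spherical joints
DOF contribution per joint type: revolute=1, prismatic=1, spherical=3, fixed=0
DOF = 4*1 + 1*1 + 1*3
DOF = 8

8


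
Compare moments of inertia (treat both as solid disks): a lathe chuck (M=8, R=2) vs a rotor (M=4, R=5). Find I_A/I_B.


Given: M1=8 kg, R1=2 m, M2=4 kg, R2=5 m
For a disk: I = (1/2)*M*R^2, so I_A/I_B = (M1*R1^2)/(M2*R2^2)
M1*R1^2 = 8*4 = 32
M2*R2^2 = 4*25 = 100
I_A/I_B = 32/100 = 8/25

8/25


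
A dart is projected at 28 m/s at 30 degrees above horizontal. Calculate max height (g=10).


Given: v0 = 28 m/s, theta = 30 deg, g = 10 m/s^2
sin^2(30) = 1/4
Using H = v0^2 * sin^2(theta) / (2*g)
H = 28^2 * 1/4 / (2*10)
H = 784 * 1/4 / 20
H = 196 / 20
H = 49/5 m

49/5 m


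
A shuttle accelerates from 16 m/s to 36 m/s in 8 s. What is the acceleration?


Given: initial velocity v0 = 16 m/s, final velocity v = 36 m/s, time t = 8 s
Using a = (v - v0) / t
a = (36 - 16) / 8
a = 20 / 8
a = 5/2 m/s^2

5/2 m/s^2


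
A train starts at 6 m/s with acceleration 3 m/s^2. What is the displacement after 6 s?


Given: v0 = 6 m/s, a = 3 m/s^2, t = 6 s
Using s = v0*t + (1/2)*a*t^2
s = 6*6 + (1/2)*3*6^2
s = 36 + (1/2)*108
s = 36 + 54
s = 90

90 m


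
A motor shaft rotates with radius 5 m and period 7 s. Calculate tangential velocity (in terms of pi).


Given: radius r = 5 m, period T = 7 s
Using v = 2*pi*r / T
v = 2*pi*5 / 7
v = 10*pi / 7
v = 10/7*pi m/s

10/7*pi m/s


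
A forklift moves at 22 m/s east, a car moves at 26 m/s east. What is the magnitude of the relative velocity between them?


Given: v_A = 22 m/s east, v_B = 26 m/s east
Both move in the same direction; relative speed = |v_A - v_B|
|22 - 26| = |-4|
= 4 m/s

4 m/s


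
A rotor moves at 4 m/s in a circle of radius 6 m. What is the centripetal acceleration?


Given: v = 4 m/s, r = 6 m
Using a_c = v^2 / r
a_c = 4^2 / 6
a_c = 16 / 6
a_c = 8/3 m/s^2

8/3 m/s^2


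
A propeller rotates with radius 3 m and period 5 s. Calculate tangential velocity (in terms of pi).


Given: radius r = 3 m, period T = 5 s
Using v = 2*pi*r / T
v = 2*pi*3 / 5
v = 6*pi / 5
v = 6/5*pi m/s

6/5*pi m/s


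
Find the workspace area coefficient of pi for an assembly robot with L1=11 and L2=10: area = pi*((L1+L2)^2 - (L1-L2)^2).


Given: L1 = 11, L2 = 10
(L1+L2)^2 = (21)^2 = 441
(L1-L2)^2 = (1)^2 = 1
Difference = 441 - 1 = 440
This equals 4*L1*L2 = 4*11*10 = 440
Workspace area = 440*pi

440


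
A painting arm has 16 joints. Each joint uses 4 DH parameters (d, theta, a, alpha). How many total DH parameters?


Given: 16 joints, 4 DH parameters per joint (d, theta, a, alpha)
Total DH parameters = number_of_joints * 4
Total = 16 * 4
Total = 64

64


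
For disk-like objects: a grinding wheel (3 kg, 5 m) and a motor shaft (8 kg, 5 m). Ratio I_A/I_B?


Given: M1=3 kg, R1=5 m, M2=8 kg, R2=5 m
For a disk: I = (1/2)*M*R^2, so I_A/I_B = (M1*R1^2)/(M2*R2^2)
M1*R1^2 = 3*25 = 75
M2*R2^2 = 8*25 = 200
I_A/I_B = 75/200 = 3/8

3/8


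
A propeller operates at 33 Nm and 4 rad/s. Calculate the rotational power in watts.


Given: tau = 33 Nm, omega = 4 rad/s
Using P = tau * omega
P = 33 * 4
P = 132 W

132 W


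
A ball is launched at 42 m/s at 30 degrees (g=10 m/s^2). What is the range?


Given: v0 = 42 m/s, theta = 30 deg, g = 10 m/s^2
sin(2*30) = sin(60) = sqrt(3)/2
Using R = v0^2 * sin(2*theta) / g
R = 42^2 * (sqrt(3)/2) / 10
R = 1764 * sqrt(3) / 20
R = 441/5*sqrt(3) m

441/5*sqrt(3) m


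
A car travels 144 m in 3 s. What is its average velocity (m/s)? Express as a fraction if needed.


Given: distance d = 144 m, time t = 3 s
Using v = d / t
v = 144 / 3
v = 48 m/s

48 m/s


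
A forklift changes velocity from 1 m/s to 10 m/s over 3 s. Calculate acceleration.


Given: initial velocity v0 = 1 m/s, final velocity v = 10 m/s, time t = 3 s
Using a = (v - v0) / t
a = (10 - 1) / 3
a = 9 / 3
a = 3 m/s^2

3 m/s^2


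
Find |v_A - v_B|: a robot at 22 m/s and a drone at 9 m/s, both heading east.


Given: v_A = 22 m/s east, v_B = 9 m/s east
Both move in the same direction; relative speed = |v_A - v_B|
|22 - 9| = |13|
= 13 m/s

13 m/s


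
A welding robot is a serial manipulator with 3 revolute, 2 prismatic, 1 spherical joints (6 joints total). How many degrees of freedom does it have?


Given: serial robot with 3 revolute, 2 prismatic, 1 spherical joints
DOF contribution per joint type: revolute=1, prismatic=1, spherical=3, fixed=0
DOF = 3*1 + 2*1 + 1*3
DOF = 8

8


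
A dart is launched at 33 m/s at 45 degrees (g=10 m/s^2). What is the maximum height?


Given: v0 = 33 m/s, theta = 45 deg, g = 10 m/s^2
sin^2(45) = 1/2
Using H = v0^2 * sin^2(theta) / (2*g)
H = 33^2 * 1/2 / (2*10)
H = 1089 * 1/2 / 20
H = 1089/2 / 20
H = 1089/40 m

1089/40 m


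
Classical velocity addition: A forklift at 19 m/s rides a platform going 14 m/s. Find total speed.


Given: object velocity = 19 m/s, platform velocity = 14 m/s (same direction)
Using classical velocity addition: v_total = v_object + v_platform
v_total = 19 + 14
v_total = 33 m/s

33 m/s


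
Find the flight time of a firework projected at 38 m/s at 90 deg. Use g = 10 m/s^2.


Given: v0 = 38 m/s, theta = 90 deg, g = 10 m/s^2
sin(90) = 1
Using T = 2*v0*sin(theta) / g
T = 2*38*1 / 10
T = 76 / 10
T = 38/5 s

38/5 s


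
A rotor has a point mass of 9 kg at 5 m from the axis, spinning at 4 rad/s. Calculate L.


Given: m = 9 kg, r = 5 m, omega = 4 rad/s
For a point mass: I = m*r^2
I = 9*5^2 = 9*25 = 225
L = I*omega = 225*4
L = 900 kg*m^2/s

900 kg*m^2/s


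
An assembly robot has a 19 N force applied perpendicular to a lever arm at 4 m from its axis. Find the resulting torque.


Given: F = 19 N, r = 4 m, angle = 90 deg (perpendicular)
Using tau = F * r * sin(90)
sin(90) = 1
tau = 19 * 4 * 1
tau = 76 Nm

76 Nm


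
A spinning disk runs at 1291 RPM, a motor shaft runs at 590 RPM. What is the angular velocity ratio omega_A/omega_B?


Given: RPM_A = 1291, RPM_B = 590
omega = 2*pi*RPM/60, so omega_A/omega_B = RPM_A / RPM_B
omega_A/omega_B = 1291 / 590
omega_A/omega_B = 1291/590

1291/590


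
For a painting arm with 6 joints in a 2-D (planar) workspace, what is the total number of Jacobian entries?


Given: task space dimension = 2, joints = 6
Jacobian is a 2 x 6 matrix
Total entries = rows * columns
Total = 2 * 6
Total = 12

12


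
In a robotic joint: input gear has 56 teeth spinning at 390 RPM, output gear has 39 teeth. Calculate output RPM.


Given: N1 = 56 teeth, w1 = 390 RPM, N2 = 39 teeth
Using N1*w1 = N2*w2
w2 = N1*w1 / N2
w2 = 56*390 / 39
w2 = 21840 / 39
w2 = 560 RPM

560 RPM


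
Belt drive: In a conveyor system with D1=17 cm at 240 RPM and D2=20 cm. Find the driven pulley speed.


Given: D1 = 17 cm, w1 = 240 RPM, D2 = 20 cm
Using D1*w1 = D2*w2
w2 = D1*w1 / D2
w2 = 17*240 / 20
w2 = 4080 / 20
w2 = 204 RPM

204 RPM


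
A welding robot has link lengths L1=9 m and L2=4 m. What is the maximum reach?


Given: L1 = 9 m, L2 = 4 m
For a 2-link planar arm, max reach = L1 + L2 (fully extended)
Max reach = 9 + 4
Max reach = 13 m

13 m


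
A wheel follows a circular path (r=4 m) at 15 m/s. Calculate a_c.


Given: v = 15 m/s, r = 4 m
Using a_c = v^2 / r
a_c = 15^2 / 4
a_c = 225 / 4
a_c = 225/4 m/s^2

225/4 m/s^2


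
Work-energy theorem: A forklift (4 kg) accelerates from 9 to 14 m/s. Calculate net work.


Given: m = 4 kg, v0 = 9 m/s, v = 14 m/s
Using W = (1/2)*m*(v^2 - v0^2)
v^2 = 14^2 = 196
v0^2 = 9^2 = 81
v^2 - v0^2 = 196 - 81 = 115
W = (1/2)*4*115 = 230 J

230 J


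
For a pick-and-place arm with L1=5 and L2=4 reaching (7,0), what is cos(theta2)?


Given: L1 = 5, L2 = 4, target (x, y) = (7, 0)
Using cos(theta2) = (x^2 + y^2 - L1^2 - L2^2) / (2*L1*L2)
x^2 + y^2 = 7^2 + 0 = 49
L1^2 + L2^2 = 25 + 16 = 41
Numerator = 49 - 41 = 8
Denominator = 2*5*4 = 40
cos(theta2) = 8/40 = 1/5

1/5


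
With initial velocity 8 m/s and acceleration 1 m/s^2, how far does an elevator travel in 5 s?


Given: v0 = 8 m/s, a = 1 m/s^2, t = 5 s
Using s = v0*t + (1/2)*a*t^2
s = 8*5 + (1/2)*1*5^2
s = 40 + (1/2)*25
s = 40 + 25/2
s = 105/2

105/2 m


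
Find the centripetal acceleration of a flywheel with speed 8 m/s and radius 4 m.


Given: v = 8 m/s, r = 4 m
Using a_c = v^2 / r
a_c = 8^2 / 4
a_c = 64 / 4
a_c = 16 m/s^2

16 m/s^2


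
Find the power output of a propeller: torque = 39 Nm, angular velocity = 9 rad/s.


Given: tau = 39 Nm, omega = 9 rad/s
Using P = tau * omega
P = 39 * 9
P = 351 W

351 W


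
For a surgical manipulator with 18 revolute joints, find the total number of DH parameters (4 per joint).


Given: 18 joints, 4 DH parameters per joint (d, theta, a, alpha)
Total DH parameters = number_of_joints * 4
Total = 18 * 4
Total = 72

72


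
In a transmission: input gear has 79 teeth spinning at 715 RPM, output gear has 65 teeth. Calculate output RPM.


Given: N1 = 79 teeth, w1 = 715 RPM, N2 = 65 teeth
Using N1*w1 = N2*w2
w2 = N1*w1 / N2
w2 = 79*715 / 65
w2 = 56485 / 65
w2 = 869 RPM

869 RPM


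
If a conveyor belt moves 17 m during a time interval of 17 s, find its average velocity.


Given: distance d = 17 m, time t = 17 s
Using v = d / t
v = 17 / 17
v = 1 m/s

1 m/s


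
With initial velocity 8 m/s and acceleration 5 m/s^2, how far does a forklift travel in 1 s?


Given: v0 = 8 m/s, a = 5 m/s^2, t = 1 s
Using s = v0*t + (1/2)*a*t^2
s = 8*1 + (1/2)*5*1^2
s = 8 + (1/2)*5
s = 8 + 5/2
s = 21/2

21/2 m


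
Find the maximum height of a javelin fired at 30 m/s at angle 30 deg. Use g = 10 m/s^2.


Given: v0 = 30 m/s, theta = 30 deg, g = 10 m/s^2
sin^2(30) = 1/4
Using H = v0^2 * sin^2(theta) / (2*g)
H = 30^2 * 1/4 / (2*10)
H = 900 * 1/4 / 20
H = 225 / 20
H = 45/4 m

45/4 m


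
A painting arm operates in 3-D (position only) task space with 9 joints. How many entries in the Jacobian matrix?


Given: task space dimension = 3, joints = 9
Jacobian is a 3 x 9 matrix
Total entries = rows * columns
Total = 3 * 9
Total = 27

27


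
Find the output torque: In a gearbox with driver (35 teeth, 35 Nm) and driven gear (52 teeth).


Given: N1 = 35, N2 = 52, T1 = 35 Nm
Using T2/T1 = N2/N1
T2 = T1 * N2 / N1
T2 = 35 * 52 / 35
T2 = 1820 / 35
T2 = 52 Nm

52 Nm


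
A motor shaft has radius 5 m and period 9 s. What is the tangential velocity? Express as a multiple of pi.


Given: radius r = 5 m, period T = 9 s
Using v = 2*pi*r / T
v = 2*pi*5 / 9
v = 10*pi / 9
v = 10/9*pi m/s

10/9*pi m/s


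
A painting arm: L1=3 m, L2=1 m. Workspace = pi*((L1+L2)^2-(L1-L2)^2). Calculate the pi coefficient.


Given: L1 = 3, L2 = 1
(L1+L2)^2 = (4)^2 = 16
(L1-L2)^2 = (2)^2 = 4
Difference = 16 - 4 = 12
This equals 4*L1*L2 = 4*3*1 = 12
Workspace area = 12*pi

12


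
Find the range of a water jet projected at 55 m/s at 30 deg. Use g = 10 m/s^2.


Given: v0 = 55 m/s, theta = 30 deg, g = 10 m/s^2
sin(2*30) = sin(60) = sqrt(3)/2
Using R = v0^2 * sin(2*theta) / g
R = 55^2 * (sqrt(3)/2) / 10
R = 3025 * sqrt(3) / 20
R = 605/4*sqrt(3) m

605/4*sqrt(3) m


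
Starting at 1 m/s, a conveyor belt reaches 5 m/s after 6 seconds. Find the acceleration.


Given: initial velocity v0 = 1 m/s, final velocity v = 5 m/s, time t = 6 s
Using a = (v - v0) / t
a = (5 - 1) / 6
a = 4 / 6
a = 2/3 m/s^2

2/3 m/s^2


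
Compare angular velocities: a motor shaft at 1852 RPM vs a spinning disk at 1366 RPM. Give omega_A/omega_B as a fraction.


Given: RPM_A = 1852, RPM_B = 1366
omega = 2*pi*RPM/60, so omega_A/omega_B = RPM_A / RPM_B
omega_A/omega_B = 1852 / 1366
omega_A/omega_B = 926/683

926/683


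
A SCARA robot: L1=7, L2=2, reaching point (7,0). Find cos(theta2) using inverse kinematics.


Given: L1 = 7, L2 = 2, target (x, y) = (7, 0)
Using cos(theta2) = (x^2 + y^2 - L1^2 - L2^2) / (2*L1*L2)
x^2 + y^2 = 7^2 + 0 = 49
L1^2 + L2^2 = 49 + 4 = 53
Numerator = 49 - 53 = -4
Denominator = 2*7*2 = 28
cos(theta2) = -4/28 = -1/7

-1/7


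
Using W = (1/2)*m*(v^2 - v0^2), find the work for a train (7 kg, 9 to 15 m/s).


Given: m = 7 kg, v0 = 9 m/s, v = 15 m/s
Using W = (1/2)*m*(v^2 - v0^2)
v^2 = 15^2 = 225
v0^2 = 9^2 = 81
v^2 - v0^2 = 225 - 81 = 144
W = (1/2)*7*144 = 504 J

504 J


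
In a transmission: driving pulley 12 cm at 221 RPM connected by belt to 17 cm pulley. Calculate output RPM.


Given: D1 = 12 cm, w1 = 221 RPM, D2 = 17 cm
Using D1*w1 = D2*w2
w2 = D1*w1 / D2
w2 = 12*221 / 17
w2 = 2652 / 17
w2 = 156 RPM

156 RPM
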